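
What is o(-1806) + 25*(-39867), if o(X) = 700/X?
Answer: -128571125/129 ≈ -9.9668e+5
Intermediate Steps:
o(-1806) + 25*(-39867) = 700/(-1806) + 25*(-39867) = 700*(-1/1806) - 996675 = -50/129 - 996675 = -128571125/129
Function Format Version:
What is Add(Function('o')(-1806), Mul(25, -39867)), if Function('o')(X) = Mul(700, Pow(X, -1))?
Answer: Rational(-128571125, 129) ≈ -9.9668e+5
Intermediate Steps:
Add(Function('o')(-1806), Mul(25, -39867)) = Add(Mul(700, Pow(-1806, -1)), Mul(25, -39867)) = Add(Mul(700, Rational(-1, 1806)), -996675) = Add(Rational(-50, 129), -996675) = Rational(-128571125, 129)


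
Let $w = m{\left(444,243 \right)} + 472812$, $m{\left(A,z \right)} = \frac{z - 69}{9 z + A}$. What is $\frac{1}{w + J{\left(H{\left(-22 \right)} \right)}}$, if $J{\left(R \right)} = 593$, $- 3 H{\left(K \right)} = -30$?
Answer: $\frac{877}{415176243} \approx 2.1124 \cdot 10^{-6}$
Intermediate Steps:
$H{\left(K \right)} = 10$ ($H{\left(K \right)} = \left(- \frac{1}{3}\right) \left(-30\right) = 10$)
$m{\left(A,z \right)} = \frac{-69 + z}{A + 9 z}$
$w = \frac{414656182}{877}$ ($w = \frac{-69 + 243}{444 + 9 \cdot 243} + 472812 = \frac{1}{444 + 2187} \cdot 174 + 472812 = \frac{1}{2631} \cdot 174 + 472812 = \frac{58}{877} + 472812 = \frac{414656182}{877} \approx 4.7281 \cdot 10^{5}$)
$\frac{1}{w + J{\left(H{\left(-22 \right)} \right)}} = \frac{1}{\frac{414656182}{877} + 593} = \frac{1}{\frac{415176243}{877}} = \frac{877}{415176243}$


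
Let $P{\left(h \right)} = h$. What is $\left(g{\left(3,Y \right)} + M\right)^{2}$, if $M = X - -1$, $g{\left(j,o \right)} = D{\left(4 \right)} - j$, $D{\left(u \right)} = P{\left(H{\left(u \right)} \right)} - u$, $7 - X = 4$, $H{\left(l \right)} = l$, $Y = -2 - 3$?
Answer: $1$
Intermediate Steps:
$Y = -5$ ($Y = -2 - 3 = -5$)
$X = 3$ ($X = 7 - 4 = 3$)
$D{\left(u \right)} = 0$ ($D{\left(u \right)} = u - u = 0$)
$g{\left(j,o \right)} = - j$ ($g{\left(j,o \right)} = 0 - j = - j$)
$M = 4$ ($M = 3 - -1 = 3 + 1 = 4$)
$\left(g{\left(3,Y \right)} + M\right)^{2} = \left(\left(-1\right) 3 + 4\right)^{2} = \left(-3 + 4\right)^{2} = 1^{2} = 1$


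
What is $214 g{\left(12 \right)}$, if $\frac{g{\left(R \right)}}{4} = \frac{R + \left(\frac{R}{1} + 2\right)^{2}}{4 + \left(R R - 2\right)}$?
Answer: $\frac{89024}{73} \approx 1219.5$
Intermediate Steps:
$g{\left(R \right)} = \frac{4 \left(R + \left(2 + R\right)^{2}\right)}{2 + R^{2}}$ ($g{\left(R \right)} = 4 \frac{R + \left(\frac{R}{1} + 2\right)^{2}}{4 + \left(R R - 2\right)} = 4 \frac{R + \left(R 1 + 2\right)^{2}}{4 + \left(R^{2} - 2\right)} = 4 \frac{R + \left(R + 2\right)^{2}}{4 + \left(-2 + R^{2}\right)} = 4 \frac{R + \left(2 + R\right)^{2}}{2 + R^{2}} = \frac{4 \left(R + \left(2 + R\right)^{2}\right)}{2 + R^{2}}$)
$214 g{\left(12 \right)} = 214 \frac{4 \left(12 + \left(2 + 12\right)^{2}\right)}{2 + 12^{2}} = 214 \frac{4 \left(12 + 14^{2}\right)}{2 + 144} = 214 \frac{4 \left(12 + 196\right)}{146} = 214 \cdot 4 \cdot \frac{1}{146} \cdot 208 = 214 \cdot \frac{416}{73} = \frac{89024}{73}$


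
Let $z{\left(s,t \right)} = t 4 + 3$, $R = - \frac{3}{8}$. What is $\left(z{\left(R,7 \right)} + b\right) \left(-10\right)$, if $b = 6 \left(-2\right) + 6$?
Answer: $-250$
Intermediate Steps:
$R = - \frac{3}{8}$ ($R = \left(-3\right) \frac{1}{8} = - \frac{3}{8} \approx -0.375$)
$z{\left(s,t \right)} = 3 + 4 t$ ($z{\left(s,t \right)} = 4 t + 3 = 3 + 4 t$)
$b = -6$ ($b = -12 + 6 = -6$)
$\left(z{\left(R,7 \right)} + b\right) \left(-10\right) = \left(\left(3 + 4 \cdot 7\right) - 6\right) \left(-10\right) = \left(\left(3 + 28\right) - 6\right) \left(-10\right) = \left(31 - 6\right) \left(-10\right) = 25 \left(-10\right) = -250$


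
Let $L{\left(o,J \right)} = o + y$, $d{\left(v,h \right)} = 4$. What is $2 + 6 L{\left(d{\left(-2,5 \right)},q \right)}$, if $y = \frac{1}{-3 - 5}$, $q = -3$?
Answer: $\frac{101}{4} \approx 25.25$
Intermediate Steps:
$y = - \frac{1}{8}$ ($y = \frac{1}{-8} = - \frac{1}{8} \approx -0.125$)
$L{\left(o,J \right)} = - \frac{1}{8} + o$ ($L{\left(o,J \right)} = o - \frac{1}{8} = - \frac{1}{8} + o$)
$2 + 6 L{\left(d{\left(-2,5 \right)},q \right)} = 2 + 6 \left(- \frac{1}{8} + 4\right) = 2 + 6 \cdot \frac{31}{8} = 2 + \frac{93}{4} = \frac{101}{4}$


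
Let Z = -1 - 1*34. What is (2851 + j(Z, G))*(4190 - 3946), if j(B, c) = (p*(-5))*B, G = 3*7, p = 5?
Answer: 909144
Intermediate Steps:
Z = -35 (Z = -1 - 34 = -35)
G = 21
j(B, c) = -25*B (j(B, c) = (5*(-5))*B = -25*B)
(2851 + j(Z, G))*(4190 - 3946) = (2851 - 25*(-35))*(4190 - 3946) = (2851 + 875)*244 = 3726*244 = 909144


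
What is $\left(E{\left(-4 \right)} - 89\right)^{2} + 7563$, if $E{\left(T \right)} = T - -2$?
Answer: $15844$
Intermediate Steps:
$E{\left(T \right)} = 2 + T$ ($E{\left(T \right)} = T + 2 = 2 + T$)
$\left(E{\left(-4 \right)} - 89\right)^{2} + 7563 = \left(\left(2 - 4\right) - 89\right)^{2} + 7563 = \left(-2 - 89\right)^{2} + 7563 = \left(-91\right)^{2} + 7563 = 8281 + 7563 = 15844$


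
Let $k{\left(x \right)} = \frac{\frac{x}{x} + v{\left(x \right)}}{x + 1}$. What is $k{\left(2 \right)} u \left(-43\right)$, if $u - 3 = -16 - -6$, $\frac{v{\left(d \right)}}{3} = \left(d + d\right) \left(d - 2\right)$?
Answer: $\frac{301}{3} \approx 100.33$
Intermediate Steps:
$v{\left(d \right)} = 6 d \left(-2 + d\right)$ ($v{\left(d \right)} = 3 \left(d + d\right) \left(d - 2\right) = 3 \cdot 2 d \left(-2 + d\right) = 6 d \left(-2 + d\right)$)
$u = -7$ ($u = 3 - 10 = -7$)
$k{\left(x \right)} = \frac{1 + 6 x \left(-2 + x\right)}{1 + x}$ ($k{\left(x \right)} = \frac{\frac{x}{x} + 6 x \left(-2 + x\right)}{x + 1} = \frac{1 + 6 x \left(-2 + x\right)}{1 + x}$)
$k{\left(2 \right)} u \left(-43\right) = \frac{1 + 6 \cdot 2 \left(-2 + 2\right)}{1 + 2} \left(-7\right) \left(-43\right) = \frac{1 + 6 \cdot 2 \cdot 0}{3} \left(-7\right) \left(-43\right) = \frac{1 + 0}{3} \left(-7\right) \left(-43\right) = \frac{1}{3} \cdot 1 \left(-7\right) \left(-43\right) = \frac{1}{3} \left(-7\right) \left(-43\right) = \left(- \frac{7}{3}\right) \left(-43\right) = \frac{301}{3}$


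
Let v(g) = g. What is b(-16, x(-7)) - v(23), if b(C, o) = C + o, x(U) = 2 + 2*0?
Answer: -37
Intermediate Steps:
x(U) = 2 (x(U) = 2 + 0 = 2)
b(-16, x(-7)) - v(23) = (-16 + 2) - 1*23 = -14 - 23 = -37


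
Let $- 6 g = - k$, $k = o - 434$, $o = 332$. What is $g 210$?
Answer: $-3570$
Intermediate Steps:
$k = -102$ ($k = 332 - 434 = -102$)
$g = -17$ ($g = - \frac{\left(-1\right) \left(-102\right)}{6} = \left(- \frac{1}{6}\right) 102 = -17$)
$g 210 = \left(-17\right) 210 = -3570$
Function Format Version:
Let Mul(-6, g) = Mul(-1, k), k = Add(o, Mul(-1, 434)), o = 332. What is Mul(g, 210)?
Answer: -3570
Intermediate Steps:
k = -102 (k = Add(332, Mul(-1, 434)) = Add(332, -434) = -102)
g = -17 (g = Mul(Rational(-1, 6), Mul(-1, -102)) = Mul(Rational(-1, 6), 102) = -17)
Mul(g, 210) = Mul(-17, 210) = -3570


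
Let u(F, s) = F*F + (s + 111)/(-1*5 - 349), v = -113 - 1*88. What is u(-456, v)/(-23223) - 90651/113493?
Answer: -168507261226/17278136489 ≈ -9.7526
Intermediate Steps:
v = -201 (v = -113 - 88 = -201)
u(F, s) = -37/118 + F**2 - s/354 (u(F, s) = F**2 + (111 + s)/(-5 - 349) = F**2 + (111 + s)/(-354) = F**2 + (111 + s)*(-1/354) = F**2 + (-37/118 - s/354) = -37/118 + F**2 - s/354)
u(-456, v)/(-23223) - 90651/113493 = (-37/118 + (-456)**2 - 1/354*(-201))/(-23223) - 90651/113493 = (-37/118 + 207936 + 67/118)*(-1/23223) - 90651*1/113493 = (12268239/59)*(-1/23223) - 30217/37831 = -4089413/456719 - 30217/37831 = -168507261226/17278136489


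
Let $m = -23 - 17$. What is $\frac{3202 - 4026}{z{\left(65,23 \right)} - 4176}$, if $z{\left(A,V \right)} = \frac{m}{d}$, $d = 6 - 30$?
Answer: $\frac{2472}{12523} \approx 0.1974$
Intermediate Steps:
$d = -24$
$m = -40$
$z{\left(A,V \right)} = \frac{5}{3}$ ($z{\left(A,V \right)} = - \frac{40}{-24} = \left(-40\right) \left(- \frac{1}{24}\right) = \frac{5}{3}$)
$\frac{3202 - 4026}{z{\left(65,23 \right)} - 4176} = \frac{3202 - 4026}{\frac{5}{3} - 4176} = - \frac{824}{- \frac{12523}{3}} = \left(-824\right) \left(- \frac{3}{12523}\right) = \frac{2472}{12523}$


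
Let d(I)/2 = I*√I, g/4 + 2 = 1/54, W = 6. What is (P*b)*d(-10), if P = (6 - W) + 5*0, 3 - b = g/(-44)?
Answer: 0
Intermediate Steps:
g = -214/27 (g = -8 + 4/54 = -8 + 4*(1/54) = -8 + 2/27 = -214/27 ≈ -7.9259)
d(I) = 2*I^(3/2) (d(I) = 2*(I*√I) = 2*I^(3/2))
b = 1675/594 (b = 3 - (-214)/(27*(-44)) = 3 - (-214)*(-1)/(27*44) = 3 - 1*107/594 = 3 - 107/594 = 1675/594 ≈ 2.8199)
P = 0 (P = (6 - 1*6) + 5*0 = (6 - 6) + 0 = 0 + 0 = 0)
(P*b)*d(-10) = (0*(1675/594))*(2*(-10)^(3/2)) = 0*(2*(-10*I*√10)) = 0*(-20*I*√10) = 0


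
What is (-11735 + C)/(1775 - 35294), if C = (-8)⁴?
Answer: 7639/33519 ≈ 0.22790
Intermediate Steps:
C = 4096
(-11735 + C)/(1775 - 35294) = (-11735 + 4096)/(1775 - 35294) = -7639/(-33519) = -7639*(-1/33519) = 7639/33519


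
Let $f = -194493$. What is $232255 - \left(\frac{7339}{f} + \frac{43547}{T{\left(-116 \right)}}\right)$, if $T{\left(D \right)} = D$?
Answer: $\frac{5248419156935}{22561188} \approx 2.3263 \cdot 10^{5}$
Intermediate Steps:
$232255 - \left(\frac{7339}{f} + \frac{43547}{T{\left(-116 \right)}}\right) = 232255 - \left(- \frac{43547}{116} - \frac{7339}{194493}\right) = 232255 - - \frac{8470437995}{22561188} = 232255 + \left(\frac{7339}{194493} + \frac{43547}{116}\right) = 232255 + \frac{8470437995}{22561188} = \frac{5248419156935}{22561188}$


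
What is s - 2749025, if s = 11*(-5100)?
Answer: -2805125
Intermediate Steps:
s = -56100
s - 2749025 = -56100 - 2749025 = -2805125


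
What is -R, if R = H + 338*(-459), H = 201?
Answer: 154941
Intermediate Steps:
R = -154941 (R = 201 + 338*(-459) = 201 - 155142 = -154941)
-R = -1*(-154941) = 154941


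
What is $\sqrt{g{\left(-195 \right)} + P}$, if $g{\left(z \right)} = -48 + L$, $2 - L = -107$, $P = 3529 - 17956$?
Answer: $i \sqrt{14366} \approx 119.86 i$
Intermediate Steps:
$P = -14427$ ($P = 3529 - 17956 = -14427$)
$L = 109$ ($L = 2 - -107 = 2 + 107 = 109$)
$g{\left(z \right)} = 61$ ($g{\left(z \right)} = -48 + 109 = 61$)
$\sqrt{g{\left(-195 \right)} + P} = \sqrt{61 - 14427} = \sqrt{-14366} = i \sqrt{14366}$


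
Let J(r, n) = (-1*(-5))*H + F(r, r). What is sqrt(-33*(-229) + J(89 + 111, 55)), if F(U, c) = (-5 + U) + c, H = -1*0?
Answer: 4*sqrt(497) ≈ 89.174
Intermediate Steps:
H = 0
F(U, c) = -5 + U + c
J(r, n) = -5 + 2*r (J(r, n) = -1*(-5)*0 + (-5 + r + r) = 5*0 + (-5 + 2*r) = 0 + (-5 + 2*r) = -5 + 2*r)
sqrt(-33*(-229) + J(89 + 111, 55)) = sqrt(-33*(-229) + (-5 + 2*(89 + 111))) = sqrt(7557 + (-5 + 2*200)) = sqrt(7557 + (-5 + 400)) = sqrt(7557 + 395) = sqrt(7952) = 4*sqrt(497)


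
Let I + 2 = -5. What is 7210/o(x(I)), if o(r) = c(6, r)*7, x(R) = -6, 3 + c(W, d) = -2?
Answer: -206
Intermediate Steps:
I = -7 (I = -2 - 5 = -7)
c(W, d) = -5 (c(W, d) = -3 - 2 = -5)
o(r) = -35 (o(r) = -5*7 = -35)
7210/o(x(I)) = 7210/(-35) = 7210*(-1/35) = -206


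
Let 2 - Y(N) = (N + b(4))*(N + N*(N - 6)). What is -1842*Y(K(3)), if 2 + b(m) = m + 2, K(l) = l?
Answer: -81048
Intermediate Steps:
b(m) = m (b(m) = -2 + (m + 2) = -2 + (2 + m) = m)
Y(N) = 2 - (4 + N)*(N + N*(-6 + N)) (Y(N) = 2 - (N + 4)*(N + N*(N - 6)) = 2 - (4 + N)*(N + N*(-6 + N)))
-1842*Y(K(3)) = -1842*(2 + 3² - 1*3³ + 20*3) = -1842*(2 + 9 - 1*27 + 60) = -1842*(2 + 9 - 27 + 60) = -1842*44 = -81048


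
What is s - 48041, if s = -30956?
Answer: -78997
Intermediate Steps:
s - 48041 = -30956 - 48041 = -78997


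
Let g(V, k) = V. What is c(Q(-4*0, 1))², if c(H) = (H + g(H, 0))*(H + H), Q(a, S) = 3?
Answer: 1296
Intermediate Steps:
c(H) = 4*H² (c(H) = (H + H)*(H + H) = (2*H)*(2*H) = 4*H²)
c(Q(-4*0, 1))² = (4*3²)² = (4*9)² = 36² = 1296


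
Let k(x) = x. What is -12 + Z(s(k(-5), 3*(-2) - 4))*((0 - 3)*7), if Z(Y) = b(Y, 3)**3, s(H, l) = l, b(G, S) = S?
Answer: -579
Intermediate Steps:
Z(Y) = 27 (Z(Y) = 3**3 = 27)
-12 + Z(s(k(-5), 3*(-2) - 4))*((0 - 3)*7) = -12 + 27*((0 - 3)*7) = -12 + 27*(-3*7) = -12 + 27*(-21) = -12 - 567 = -579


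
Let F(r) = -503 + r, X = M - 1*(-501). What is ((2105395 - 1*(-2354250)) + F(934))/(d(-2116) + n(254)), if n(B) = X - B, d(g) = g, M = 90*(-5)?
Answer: -1486692/773 ≈ -1923.3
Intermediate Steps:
M = -450
X = 51 (X = -450 - 1*(-501) = -450 + 501 = 51)
n(B) = 51 - B
((2105395 - 1*(-2354250)) + F(934))/(d(-2116) + n(254)) = ((2105395 - 1*(-2354250)) + (-503 + 934))/(-2116 + (51 - 1*254)) = ((2105395 + 2354250) + 431)/(-2116 + (51 - 254)) = (4459645 + 431)/(-2116 - 203) = 4460076/(-2319) = 4460076*(-1/2319) = -1486692/773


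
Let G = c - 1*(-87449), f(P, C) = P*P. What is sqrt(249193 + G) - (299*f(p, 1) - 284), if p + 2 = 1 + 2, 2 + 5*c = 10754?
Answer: -15 + 3*sqrt(941090)/5 ≈ 567.06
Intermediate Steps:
c = 10752/5 (c = -2/5 + (1/5)*10754 = -2/5 + 10754/5 = 10752/5 ≈ 2150.4)
p = 1 (p = -2 + (1 + 2) = -2 + 3 = 1)
f(P, C) = P**2
G = 447997/5 (G = 10752/5 - 1*(-87449) = 10752/5 + 87449 = 447997/5 ≈ 89599.)
sqrt(249193 + G) - (299*f(p, 1) - 284) = sqrt(249193 + 447997/5) - (299*1**2 - 284) = sqrt(1693962/5) - (299*1 - 284) = 3*sqrt(941090)/5 - (299 - 284) = 3*sqrt(941090)/5 - 1*15 = 3*sqrt(941090)/5 - 15 = -15 + 3*sqrt(941090)/5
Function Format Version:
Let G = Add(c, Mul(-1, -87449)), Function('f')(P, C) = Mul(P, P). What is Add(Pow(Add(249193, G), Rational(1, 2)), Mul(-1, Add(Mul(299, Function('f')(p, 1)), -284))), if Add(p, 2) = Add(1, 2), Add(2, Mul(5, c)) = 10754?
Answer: Add(-15, Mul(Rational(3, 5), Pow(941090, Rational(1, 2)))) ≈ 567.06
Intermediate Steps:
c = Rational(10752, 5) (c = Add(Rational(-2, 5), Mul(Rational(1, 5), 10754)) = Add(Rational(-2, 5), Rational(10754, 5)) = Rational(10752, 5) ≈ 2150.4)
p = 1 (p = Add(-2, Add(1, 2)) = Add(-2, 3) = 1)
Function('f')(P, C) = Pow(P, 2)
G = Rational(447997, 5) (G = Add(Rational(10752, 5), Mul(-1, -87449)) = Add(Rational(10752, 5), 87449) = Rational(447997, 5) ≈ 89599.)
Add(Pow(Add(249193, G), Rational(1, 2)), Mul(-1, Add(Mul(299, Function('f')(p, 1)), -284))) = Add(Pow(Add(249193, Rational(447997, 5)), Rational(1, 2)), Mul(-1, Add(Mul(299, Pow(1, 2)), -284))) = Add(Pow(Rational(1693962, 5), Rational(1, 2)), Mul(-1, Add(Mul(299, 1), -284))) = Add(Mul(Rational(3, 5), Pow(941090, Rational(1, 2))), Mul(-1, Add(299, -284))) = Add(Mul(Rational(3, 5), Pow(941090, Rational(1, 2))), Mul(-1, 15)) = Add(Mul(Rational(3, 5), Pow(941090, Rational(1, 2))), -15) = Add(-15, Mul(Rational(3, 5), Pow(941090, Rational(1, 2))))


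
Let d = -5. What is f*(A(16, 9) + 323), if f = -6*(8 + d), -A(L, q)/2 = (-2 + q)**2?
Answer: -4050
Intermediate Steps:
A(L, q) = -2*(-2 + q)**2
f = -18 (f = -6*(8 - 5) = -6*3 = -18)
f*(A(16, 9) + 323) = -18*(-2*(-2 + 9)**2 + 323) = -18*(-2*7**2 + 323) = -18*(-2*49 + 323) = -18*(-98 + 323) = -18*225 = -4050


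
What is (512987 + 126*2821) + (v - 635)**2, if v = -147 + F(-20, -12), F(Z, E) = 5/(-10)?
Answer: 5922957/4 ≈ 1.4807e+6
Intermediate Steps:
F(Z, E) = -1/2 (F(Z, E) = 5*(-1/10) = -1/2)
v = -295/2 (v = -147 - 1/2 = -295/2 ≈ -147.50)
(512987 + 126*2821) + (v - 635)**2 = (512987 + 126*2821) + (-295/2 - 635)**2 = (512987 + 355446) + (-1565/2)**2 = 868433 + 2449225/4 = 5922957/4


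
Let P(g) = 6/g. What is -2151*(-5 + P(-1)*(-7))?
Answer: -79587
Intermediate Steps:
-2151*(-5 + P(-1)*(-7)) = -2151*(-5 + (6/(-1))*(-7)) = -2151*(-5 + (6*(-1))*(-7)) = -2151*(-5 - 6*(-7)) = -2151*(-5 + 42) = -2151*37 = -79587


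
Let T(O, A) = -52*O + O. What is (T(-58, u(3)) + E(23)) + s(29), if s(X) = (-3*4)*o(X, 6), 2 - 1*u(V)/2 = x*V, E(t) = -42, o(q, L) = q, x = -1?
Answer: 2568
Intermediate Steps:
u(V) = 4 + 2*V (u(V) = 4 - (-2)*V = 4 + 2*V)
T(O, A) = -51*O
s(X) = -12*X (s(X) = (-3*4)*X = -12*X)
(T(-58, u(3)) + E(23)) + s(29) = (-51*(-58) - 42) - 12*29 = (2958 - 42) - 348 = 2916 - 348 = 2568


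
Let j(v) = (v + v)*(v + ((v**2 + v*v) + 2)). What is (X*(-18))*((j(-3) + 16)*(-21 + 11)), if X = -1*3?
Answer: 46440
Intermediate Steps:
j(v) = 2*v*(2 + v + 2*v**2) (j(v) = (2*v)*(v + ((v**2 + v**2) + 2)) = (2*v)*(v + (2*v**2 + 2)) = (2*v)*(v + (2 + 2*v**2)) = (2*v)*(2 + v + 2*v**2) = 2*v*(2 + v + 2*v**2))
X = -3
(X*(-18))*((j(-3) + 16)*(-21 + 11)) = (-3*(-18))*((2*(-3)*(2 - 3 + 2*(-3)**2) + 16)*(-21 + 11)) = 54*((2*(-3)*(2 - 3 + 2*9) + 16)*(-10)) = 54*((2*(-3)*(2 - 3 + 18) + 16)*(-10)) = 54*((2*(-3)*17 + 16)*(-10)) = 54*((-102 + 16)*(-10)) = 54*(-86*(-10)) = 54*860 = 46440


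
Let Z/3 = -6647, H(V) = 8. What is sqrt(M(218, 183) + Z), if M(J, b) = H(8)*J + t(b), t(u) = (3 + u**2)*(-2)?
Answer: I*sqrt(85181) ≈ 291.86*I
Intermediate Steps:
t(u) = -6 - 2*u**2
Z = -19941 (Z = 3*(-6647) = -19941)
M(J, b) = -6 - 2*b**2 + 8*J (M(J, b) = 8*J + (-6 - 2*b**2) = -6 - 2*b**2 + 8*J)
sqrt(M(218, 183) + Z) = sqrt((-6 - 2*183**2 + 8*218) - 19941) = sqrt((-6 - 2*33489 + 1744) - 19941) = sqrt((-6 - 66978 + 1744) - 19941) = sqrt(-65240 - 19941) = sqrt(-85181) = I*sqrt(85181)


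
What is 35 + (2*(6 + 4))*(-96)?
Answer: -1885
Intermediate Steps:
35 + (2*(6 + 4))*(-96) = 35 + (2*10)*(-96) = 35 + 20*(-96) = 35 - 1920 = -1885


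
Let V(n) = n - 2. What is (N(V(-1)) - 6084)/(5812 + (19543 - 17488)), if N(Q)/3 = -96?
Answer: -6372/7867 ≈ -0.80997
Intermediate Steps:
V(n) = -2 + n
N(Q) = -288 (N(Q) = 3*(-96) = -288)
(N(V(-1)) - 6084)/(5812 + (19543 - 17488)) = (-288 - 6084)/(5812 + (19543 - 17488)) = -6372/(5812 + 2055) = -6372/7867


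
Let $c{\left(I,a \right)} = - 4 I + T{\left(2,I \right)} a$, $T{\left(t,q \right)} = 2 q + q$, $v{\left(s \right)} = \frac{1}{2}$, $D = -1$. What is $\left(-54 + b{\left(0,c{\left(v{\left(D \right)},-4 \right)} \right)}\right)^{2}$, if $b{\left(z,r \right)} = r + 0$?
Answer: $3844$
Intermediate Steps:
$v{\left(s \right)} = \frac{1}{2}$
$T{\left(t,q \right)} = 3 q$
$c{\left(I,a \right)} = - 4 I + 3 I a$
$b{\left(z,r \right)} = r$
$\left(-54 + b{\left(0,c{\left(v{\left(D \right)},-4 \right)} \right)}\right)^{2} = \left(-54 + \frac{-4 + 3 \left(-4\right)}{2}\right)^{2} = \left(-54 + \frac{-4 - 12}{2}\right)^{2} = \left(-54 + \frac{1}{2} \left(-16\right)\right)^{2} = \left(-54 - 8\right)^{2} = \left(-62\right)^{2} = 3844$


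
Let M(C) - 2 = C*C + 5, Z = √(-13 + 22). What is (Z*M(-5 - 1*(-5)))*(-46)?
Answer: -966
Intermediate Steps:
Z = 3 (Z = √9 = 3)
M(C) = 7 + C² (M(C) = 2 + (C*C + 5) = 2 + (C² + 5) = 2 + (5 + C²) = 7 + C²)
(Z*M(-5 - 1*(-5)))*(-46) = (3*(7 + (-5 - 1*(-5))²))*(-46) = (3*(7 + (-5 + 5)²))*(-46) = (3*(7 + 0²))*(-46) = (3*(7 + 0))*(-46) = (3*7)*(-46) = 21*(-46) = -966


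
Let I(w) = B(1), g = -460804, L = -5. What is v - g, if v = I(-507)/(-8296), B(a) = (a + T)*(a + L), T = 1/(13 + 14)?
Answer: 12902051210/27999 ≈ 4.6080e+5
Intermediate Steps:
T = 1/27 ≈ 0.037037
B(a) = (-5 + a)*(1/27 + a) (B(a) = (a + 1/27)*(a - 5) = (1/27 + a)*(-5 + a) = (-5 + a)*(1/27 + a))
I(w) = -112/27 (I(w) = -5/27 + 1**2 - 134/27*1 = -5/27 + 1 - 134/27 = -112/27)
v = 14/27999 (v = -112/27/(-8296) = -112/27*(-1/8296) = 14/27999 ≈ 0.00050002)
v - g = 14/27999 - 1*(-460804) = 14/27999 + 460804 = 12902051210/27999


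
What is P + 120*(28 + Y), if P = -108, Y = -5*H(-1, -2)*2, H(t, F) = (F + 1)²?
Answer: 2052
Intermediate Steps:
H(t, F) = (1 + F)²
Y = -10 (Y = -5*(1 - 2)²*2 = -5*(-1)²*2 = -5*1*2 = -5*2 = -10)
P + 120*(28 + Y) = -108 + 120*(28 - 10) = -108 + 120*18 = -108 + 2160 = 2052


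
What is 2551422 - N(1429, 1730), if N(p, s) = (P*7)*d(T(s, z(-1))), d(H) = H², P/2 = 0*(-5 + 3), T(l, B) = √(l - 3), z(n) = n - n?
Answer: 2551422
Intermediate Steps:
z(n) = 0
T(l, B) = √(-3 + l)
P = 0 (P = 2*(0*(-5 + 3)) = 2*(0*(-2)) = 2*0 = 0)
N(p, s) = 0 (N(p, s) = (0*7)*(√(-3 + s))² = 0*(-3 + s) = 0)
2551422 - N(1429, 1730) = 2551422 - 1*0 = 2551422 + 0 = 2551422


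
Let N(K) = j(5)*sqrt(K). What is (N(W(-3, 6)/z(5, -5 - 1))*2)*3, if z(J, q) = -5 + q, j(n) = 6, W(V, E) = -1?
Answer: 36*sqrt(11)/11 ≈ 10.854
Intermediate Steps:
N(K) = 6*sqrt(K)
(N(W(-3, 6)/z(5, -5 - 1))*2)*3 = ((6*sqrt(-1/(-5 + (-5 - 1))))*2)*3 = ((6*sqrt(-1/(-5 - 6)))*2)*3 = ((6*sqrt(-1/(-11)))*2)*3 = ((6*sqrt(-1*(-1/11)))*2)*3 = ((6*sqrt(1/11))*2)*3 = ((6*(sqrt(11)/11))*2)*3 = ((6*sqrt(11)/11)*2)*3 = (12*sqrt(11)/11)*3 = 36*sqrt(11)/11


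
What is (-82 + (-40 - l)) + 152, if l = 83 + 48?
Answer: -101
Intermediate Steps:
l = 131
(-82 + (-40 - l)) + 152 = (-82 + (-40 - 1*131)) + 152 = (-82 + (-40 - 131)) + 152 = (-82 - 171) + 152 = -253 + 152 = -101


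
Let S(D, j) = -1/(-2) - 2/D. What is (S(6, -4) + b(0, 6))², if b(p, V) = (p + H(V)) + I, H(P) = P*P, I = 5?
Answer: 61009/36 ≈ 1694.7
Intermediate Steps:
H(P) = P²
S(D, j) = ½ - 2/D (S(D, j) = -1*(-½) - 2/D = ½ - 2/D)
b(p, V) = 5 + p + V² (b(p, V) = (p + V²) + 5 = 5 + p + V²)
(S(6, -4) + b(0, 6))² = ((½)*(-4 + 6)/6 + (5 + 0 + 6²))² = ((½)*(⅙)*2 + (5 + 0 + 36))² = (⅙ + 41)² = (247/6)² = 61009/36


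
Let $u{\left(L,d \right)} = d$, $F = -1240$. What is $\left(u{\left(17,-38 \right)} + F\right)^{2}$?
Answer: $1633284$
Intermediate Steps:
$\left(u{\left(17,-38 \right)} + F\right)^{2} = \left(-38 - 1240\right)^{2} = \left(-1278\right)^{2} = 1633284$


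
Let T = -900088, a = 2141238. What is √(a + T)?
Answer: 5*√49646 ≈ 1114.1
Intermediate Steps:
√(a + T) = √(2141238 - 900088) = √1241150 = 5*√49646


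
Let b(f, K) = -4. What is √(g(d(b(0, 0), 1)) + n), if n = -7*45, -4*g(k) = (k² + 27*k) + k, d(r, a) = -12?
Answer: I*√267 ≈ 16.34*I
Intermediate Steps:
g(k) = -7*k - k²/4 (g(k) = -((k² + 27*k) + k)/4 = -(k² + 28*k)/4 = -7*k - k²/4)
n = -315
√(g(d(b(0, 0), 1)) + n) = √(-¼*(-12)*(28 - 12) - 315) = √(-¼*(-12)*16 - 315) = √(48 - 315) = √(-267) = I*√267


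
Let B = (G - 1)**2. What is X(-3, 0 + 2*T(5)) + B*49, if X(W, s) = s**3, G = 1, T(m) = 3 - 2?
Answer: 8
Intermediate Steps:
T(m) = 1
B = 0 (B = (1 - 1)**2 = 0**2 = 0)
X(-3, 0 + 2*T(5)) + B*49 = (0 + 2*1)**3 + 0*49 = (0 + 2)**3 + 0 = 2**3 + 0 = 8 + 0 = 8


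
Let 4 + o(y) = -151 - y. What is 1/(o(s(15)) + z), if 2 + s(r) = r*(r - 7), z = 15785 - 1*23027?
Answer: -1/7515 ≈ -0.00013307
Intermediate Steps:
z = -7242 (z = 15785 - 23027 = -7242)
s(r) = -2 + r*(-7 + r) (s(r) = -2 + r*(r - 7) = -2 + r*(-7 + r))
o(y) = -155 - y (o(y) = -4 + (-151 - y) = -155 - y)
1/(o(s(15)) + z) = 1/((-155 - (-2 + 15² - 7*15)) - 7242) = 1/((-155 - (-2 + 225 - 105)) - 7242) = 1/((-155 - 1*118) - 7242) = 1/((-155 - 118) - 7242) = 1/(-273 - 7242) = 1/(-7515) = -1/7515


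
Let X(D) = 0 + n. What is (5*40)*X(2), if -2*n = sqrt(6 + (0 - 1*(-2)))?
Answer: -200*sqrt(2) ≈ -282.84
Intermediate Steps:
n = -sqrt(2) (n = -sqrt(6 + (0 - 1*(-2)))/2 = -sqrt(6 + (0 + 2))/2 = -sqrt(6 + 2)/2 = -sqrt(2) ≈ -1.4142)
X(D) = -sqrt(2) (X(D) = 0 - sqrt(2) = -sqrt(2))
(5*40)*X(2) = (5*40)*(-sqrt(2)) = 200*(-sqrt(2)) = -200*sqrt(2)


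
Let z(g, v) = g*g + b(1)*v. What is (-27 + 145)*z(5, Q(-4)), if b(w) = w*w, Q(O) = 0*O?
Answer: 2950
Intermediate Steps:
Q(O) = 0
b(w) = w²
z(g, v) = v + g² (z(g, v) = g*g + 1²*v = g² + 1*v = g² + v = v + g²)
(-27 + 145)*z(5, Q(-4)) = (-27 + 145)*(0 + 5²) = 118*(0 + 25) = 118*25 = 2950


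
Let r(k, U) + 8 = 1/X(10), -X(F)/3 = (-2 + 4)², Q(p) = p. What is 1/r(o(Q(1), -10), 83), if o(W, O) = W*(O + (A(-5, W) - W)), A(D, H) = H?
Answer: -12/97 ≈ -0.12371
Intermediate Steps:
X(F) = -12 (X(F) = -3*(-2 + 4)² = -3*2² = -3*4 = -12)
o(W, O) = O*W (o(W, O) = W*(O + (W - W)) = W*(O + 0) = W*O = O*W)
r(k, U) = -97/12 (r(k, U) = -8 + 1/(-12) = -8 - 1/12 = -97/12)
1/r(o(Q(1), -10), 83) = 1/(-97/12) = -12/97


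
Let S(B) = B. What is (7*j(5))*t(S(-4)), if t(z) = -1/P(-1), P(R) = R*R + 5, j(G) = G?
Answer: -35/6 ≈ -5.8333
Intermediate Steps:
P(R) = 5 + R² (P(R) = R² + 5 = 5 + R²)
t(z) = -⅙ (t(z) = -1/(5 + (-1)²) = -1/(5 + 1) = -1/6 = -1*⅙ = -⅙)
(7*j(5))*t(S(-4)) = (7*5)*(-⅙) = 35*(-⅙) = -35/6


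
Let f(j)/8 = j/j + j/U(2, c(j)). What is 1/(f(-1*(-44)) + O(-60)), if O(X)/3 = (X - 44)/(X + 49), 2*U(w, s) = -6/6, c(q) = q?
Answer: -11/7344 ≈ -0.0014978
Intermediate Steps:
U(w, s) = -1/2 (U(w, s) = (-6/6)/2 = (-6*1/6)/2 = (1/2)*(-1) = -1/2)
f(j) = 8 - 16*j (f(j) = 8*(j/j + j/(-1/2)) = 8*(1 + j*(-2)) = 8*(1 - 2*j) = 8 - 16*j)
O(X) = 3*(-44 + X)/(49 + X) (O(X) = 3*((X - 44)/(X + 49)) = 3*((-44 + X)/(49 + X)) = 3*(-44 + X)/(49 + X))
1/(f(-1*(-44)) + O(-60)) = 1/((8 - (-16)*(-44)) + 3*(-44 - 60)/(49 - 60)) = 1/((8 - 16*44) + 3*(-104)/(-11)) = 1/((8 - 704) + 3*(-1/11)*(-104)) = 1/(-696 + 312/11) = 1/(-7344/11) = -11/7344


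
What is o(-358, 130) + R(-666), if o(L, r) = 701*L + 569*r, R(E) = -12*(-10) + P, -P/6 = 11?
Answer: -176934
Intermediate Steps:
P = -66 (P = -6*11 = -66)
R(E) = 54 (R(E) = -12*(-10) - 66 = 120 - 66 = 54)
o(L, r) = 569*r + 701*L
o(-358, 130) + R(-666) = (569*130 + 701*(-358)) + 54 = (73970 - 250958) + 54 = -176988 + 54 = -176934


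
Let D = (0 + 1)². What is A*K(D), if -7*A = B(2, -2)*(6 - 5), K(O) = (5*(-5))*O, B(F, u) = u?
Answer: -50/7 ≈ -7.1429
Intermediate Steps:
D = 1 (D = 1² = 1)
K(O) = -25*O
A = 2/7 (A = -(-2)*(6 - 5)/7 = -(-2)/7 = -⅐*(-2) = 2/7 ≈ 0.28571)
A*K(D) = 2*(-25*1)/7 = (2/7)*(-25) = -50/7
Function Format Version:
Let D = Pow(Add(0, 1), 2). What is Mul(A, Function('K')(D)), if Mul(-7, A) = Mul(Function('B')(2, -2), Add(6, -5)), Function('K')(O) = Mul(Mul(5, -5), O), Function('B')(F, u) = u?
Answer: Rational(-50, 7) ≈ -7.1429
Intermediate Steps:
D = 1 (D = Pow(1, 2) = 1)
Function('K')(O) = Mul(-25, O)
A = Rational(2, 7) (A = Mul(Rational(-1, 7), Mul(-2, Add(6, -5))) = Mul(Rational(-1, 7), Mul(-2, 1)) = Mul(Rational(-1, 7), -2) = Rational(2, 7) ≈ 0.28571)
Mul(A, Function('K')(D)) = Mul(Rational(2, 7), Mul(-25, 1)) = Mul(Rational(2, 7), -25) = Rational(-50, 7)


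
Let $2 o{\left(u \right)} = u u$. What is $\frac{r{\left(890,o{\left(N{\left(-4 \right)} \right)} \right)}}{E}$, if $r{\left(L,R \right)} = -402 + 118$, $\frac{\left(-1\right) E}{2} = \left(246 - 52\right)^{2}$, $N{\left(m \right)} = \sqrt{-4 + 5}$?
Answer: $\frac{71}{18818} \approx 0.003773$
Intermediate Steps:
$N{\left(m \right)} = 1$ ($N{\left(m \right)} = \sqrt{1} = 1$)
$E = -75272$ ($E = - 2 \left(246 - 52\right)^{2} = - 2 \cdot 194^{2} = \left(-2\right) 37636 = -75272$)
$o{\left(u \right)} = \frac{u^{2}}{2}$ ($o{\left(u \right)} = \frac{u u}{2} = \frac{u^{2}}{2}$)
$r{\left(L,R \right)} = -284$
$\frac{r{\left(890,o{\left(N{\left(-4 \right)} \right)} \right)}}{E} = - \frac{284}{-75272} = \left(-284\right) \left(- \frac{1}{75272}\right) = \frac{71}{18818}$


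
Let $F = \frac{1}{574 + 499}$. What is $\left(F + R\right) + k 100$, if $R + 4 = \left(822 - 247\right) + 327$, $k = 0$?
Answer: $\frac{963555}{1073} \approx 898.0$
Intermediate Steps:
$R = 898$ ($R = -4 + \left(\left(822 - 247\right) + 327\right) = -4 + \left(575 + 327\right) = -4 + 902 = 898$)
$F = \frac{1}{1073} \approx 0.00093197$
$\left(F + R\right) + k 100 = \left(\frac{1}{1073} + 898\right) + 0 \cdot 100 = \frac{963555}{1073} + 0 = \frac{963555}{1073}$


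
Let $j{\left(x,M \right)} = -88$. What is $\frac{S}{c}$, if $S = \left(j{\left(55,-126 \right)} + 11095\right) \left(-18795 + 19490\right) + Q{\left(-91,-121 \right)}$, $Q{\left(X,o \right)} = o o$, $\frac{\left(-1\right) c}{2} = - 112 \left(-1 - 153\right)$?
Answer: $- \frac{3832253}{17248} \approx -222.19$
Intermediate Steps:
$c = -34496$ ($c = - 2 \left(- 112 \left(-1 - 153\right)\right) = - 2 \left(\left(-112\right) \left(-154\right)\right) = \left(-2\right) 17248 = -34496$)
$Q{\left(X,o \right)} = o^{2}$
$S = 7664506$ ($S = \left(-88 + 11095\right) \left(-18795 + 19490\right) + \left(-121\right)^{2} = 11007 \cdot 695 + 14641 = 7649865 + 14641 = 7664506$)
$\frac{S}{c} = \frac{7664506}{-34496} = 7664506 \left(- \frac{1}{34496}\right) = - \frac{3832253}{17248}$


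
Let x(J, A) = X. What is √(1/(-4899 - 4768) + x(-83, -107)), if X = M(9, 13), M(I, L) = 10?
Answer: 3*√103833247/9667 ≈ 3.1623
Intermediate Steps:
X = 10
x(J, A) = 10
√(1/(-4899 - 4768) + x(-83, -107)) = √(1/(-4899 - 4768) + 10) = √(1/(-9667) + 10) = √(-1/9667 + 10) = √(96669/9667) = 3*√103833247/9667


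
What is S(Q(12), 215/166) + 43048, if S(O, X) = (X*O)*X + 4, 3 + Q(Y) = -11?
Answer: 592846881/13778 ≈ 43029.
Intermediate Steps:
Q(Y) = -14 (Q(Y) = -3 - 11 = -14)
S(O, X) = 4 + O*X² (S(O, X) = (O*X)*X + 4 = O*X² + 4 = 4 + O*X²)
S(Q(12), 215/166) + 43048 = (4 - 14*(215/166)²) + 43048 = (4 - 14*46225/27556) + 43048 = (4 - 323575/13778) + 43048 = -268463/13778 + 43048 = 592846881/13778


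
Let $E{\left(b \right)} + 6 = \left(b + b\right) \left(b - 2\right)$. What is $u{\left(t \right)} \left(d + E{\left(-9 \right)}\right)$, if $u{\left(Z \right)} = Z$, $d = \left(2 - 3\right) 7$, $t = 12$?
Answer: $2220$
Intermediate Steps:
$E{\left(b \right)} = -6 + 2 b \left(-2 + b\right)$ ($E{\left(b \right)} = -6 + \left(b + b\right) \left(b - 2\right) = -6 + 2 b \left(-2 + b\right)$)
$d = -7$ ($d = \left(-1\right) 7 = -7$)
$u{\left(t \right)} \left(d + E{\left(-9 \right)}\right) = 12 \left(-7 - \left(-30 - 162\right)\right) = 12 \left(-7 + \left(-6 + 36 + 2 \cdot 81\right)\right) = 12 \left(-7 + \left(-6 + 36 + 162\right)\right) = 12 \left(-7 + 192\right) = 12 \cdot 185 = 2220$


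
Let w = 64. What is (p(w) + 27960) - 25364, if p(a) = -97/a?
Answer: 166047/64 ≈ 2594.5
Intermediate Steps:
(p(w) + 27960) - 25364 = (-97/64 + 27960) - 25364 = 1789343/64 - 25364 = 166047/64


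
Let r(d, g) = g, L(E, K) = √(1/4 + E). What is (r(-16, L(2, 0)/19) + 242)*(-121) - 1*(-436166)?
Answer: 15461229/38 ≈ 4.0687e+5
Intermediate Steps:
L(E, K) = √(¼ + E)
(r(-16, L(2, 0)/19) + 242)*(-121) - 1*(-436166) = ((√(1 + 4*2)/2)/19 + 242)*(-121) - 1*(-436166) = ((√(1 + 8)/2)*(1/19) + 242)*(-121) + 436166 = ((√9/2)*(1/19) + 242)*(-121) + 436166 = (((½)*3)*(1/19) + 242)*(-121) + 436166 = ((3/2)*(1/19) + 242)*(-121) + 436166 = (3/38 + 242)*(-121) + 436166 = (9199/38)*(-121) + 436166 = -1113079/38 + 436166 = 15461229/38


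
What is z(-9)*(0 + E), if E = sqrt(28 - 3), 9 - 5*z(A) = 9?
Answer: 0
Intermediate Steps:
z(A) = 0 (z(A) = 9/5 - 1/5*9 = 9/5 - 9/5 = 0)
E = 5 (E = sqrt(25) = 5)
z(-9)*(0 + E) = 0*(0 + 5) = 0*5 = 0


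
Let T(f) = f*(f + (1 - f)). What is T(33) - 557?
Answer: -524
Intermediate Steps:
T(f) = f (T(f) = f*1 = f)
T(33) - 557 = 33 - 557 = -524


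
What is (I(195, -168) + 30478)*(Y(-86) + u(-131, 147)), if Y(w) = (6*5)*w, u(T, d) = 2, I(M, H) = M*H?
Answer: 5882996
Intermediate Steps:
I(M, H) = H*M
Y(w) = 30*w
(I(195, -168) + 30478)*(Y(-86) + u(-131, 147)) = (-168*195 + 30478)*(30*(-86) + 2) = (-32760 + 30478)*(-2580 + 2) = -2282*(-2578) = 5882996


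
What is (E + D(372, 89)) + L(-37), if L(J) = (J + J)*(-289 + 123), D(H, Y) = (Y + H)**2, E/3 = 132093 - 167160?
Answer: 119604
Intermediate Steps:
E = -105201 (E = 3*(132093 - 167160) = 3*(-35067) = -105201)
D(H, Y) = (H + Y)**2
L(J) = -332*J (L(J) = (2*J)*(-166) = -332*J)
(E + D(372, 89)) + L(-37) = (-105201 + (372 + 89)**2) - 332*(-37) = (-105201 + 461**2) + 12284 = (-105201 + 212521) + 12284 = 107320 + 12284 = 119604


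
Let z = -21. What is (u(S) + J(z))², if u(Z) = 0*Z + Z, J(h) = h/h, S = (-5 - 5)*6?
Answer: 3481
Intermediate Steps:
S = -60 (S = -10*6 = -60)
J(h) = 1
u(Z) = Z (u(Z) = 0 + Z = Z)
(u(S) + J(z))² = (-60 + 1)² = (-59)² = 3481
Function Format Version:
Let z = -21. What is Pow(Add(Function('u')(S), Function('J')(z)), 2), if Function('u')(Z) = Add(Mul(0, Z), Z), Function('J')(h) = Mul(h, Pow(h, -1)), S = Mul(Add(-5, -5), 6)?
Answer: 3481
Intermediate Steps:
S = -60 (S = Mul(-10, 6) = -60)
Function('J')(h) = 1
Function('u')(Z) = Z (Function('u')(Z) = Add(0, Z) = Z)
Pow(Add(Function('u')(S), Function('J')(z)), 2) = Pow(Add(-60, 1), 2) = Pow(-59, 2) = 3481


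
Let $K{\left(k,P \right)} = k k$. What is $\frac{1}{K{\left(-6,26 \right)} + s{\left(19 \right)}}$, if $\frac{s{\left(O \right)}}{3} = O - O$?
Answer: $\frac{1}{36} \approx 0.027778$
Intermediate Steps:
$s{\left(O \right)} = 0$ ($s{\left(O \right)} = 3 \left(O - O\right) = 3 \cdot 0 = 0$)
$K{\left(k,P \right)} = k^{2}$
$\frac{1}{K{\left(-6,26 \right)} + s{\left(19 \right)}} = \frac{1}{\left(-6\right)^{2} + 0} = \frac{1}{36 + 0} = \frac{1}{36}$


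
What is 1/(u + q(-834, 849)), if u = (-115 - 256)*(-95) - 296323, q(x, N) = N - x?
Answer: -1/259395 ≈ -3.8551e-6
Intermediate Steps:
u = -261078 (u = -371*(-95) - 296323 = 35245 - 296323 = -261078)
1/(u + q(-834, 849)) = 1/(-261078 + (849 - 1*(-834))) = 1/(-261078 + (849 + 834)) = 1/(-261078 + 1683) = 1/(-259395) = -1/259395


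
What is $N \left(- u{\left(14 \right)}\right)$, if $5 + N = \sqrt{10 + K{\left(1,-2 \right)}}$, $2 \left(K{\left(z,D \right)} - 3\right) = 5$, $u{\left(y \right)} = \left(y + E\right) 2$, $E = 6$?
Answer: $200 - 20 \sqrt{62} \approx 42.52$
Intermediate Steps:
$u{\left(y \right)} = 12 + 2 y$ ($u{\left(y \right)} = \left(y + 6\right) 2 = \left(6 + y\right) 2 = 12 + 2 y$)
$K{\left(z,D \right)} = \frac{11}{2}$ ($K{\left(z,D \right)} = 3 + \frac{1}{2} \cdot 5 = 3 + \frac{5}{2} = \frac{11}{2}$)
$N = -5 + \frac{\sqrt{62}}{2}$ ($N = -5 + \sqrt{10 + \frac{11}{2}} = -5 + \sqrt{\frac{31}{2}} = -5 + \frac{\sqrt{62}}{2} \approx -1.063$)
$N \left(- u{\left(14 \right)}\right) = \left(-5 + \frac{\sqrt{62}}{2}\right) \left(- (12 + 2 \cdot 14)\right) = \left(-5 + \frac{\sqrt{62}}{2}\right) \left(- (12 + 28)\right) = \left(-5 + \frac{\sqrt{62}}{2}\right) \left(\left(-1\right) 40\right) = \left(-5 + \frac{\sqrt{62}}{2}\right) \left(-40\right) = 200 - 20 \sqrt{62}$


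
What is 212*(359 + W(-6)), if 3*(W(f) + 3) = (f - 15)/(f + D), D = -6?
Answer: 226787/3 ≈ 75596.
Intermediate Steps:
W(f) = -3 + (-15 + f)/(3*(-6 + f)) (W(f) = -3 + ((f - 15)/(f - 6))/3 = -3 + ((-15 + f)/(-6 + f))/3 = -3 + (-15 + f)/(3*(-6 + f)))
212*(359 + W(-6)) = 212*(359 + (39 - 8*(-6))/(3*(-6 - 6))) = 212*(359 + (1/3)*(39 + 48)/(-12)) = 212*(359 + (1/3)*(-1/12)*87) = 212*(359 - 29/12) = 212*(4279/12) = 226787/3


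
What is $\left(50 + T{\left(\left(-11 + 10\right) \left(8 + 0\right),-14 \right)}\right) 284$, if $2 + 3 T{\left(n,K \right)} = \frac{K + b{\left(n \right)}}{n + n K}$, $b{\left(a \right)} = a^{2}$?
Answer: $\frac{548191}{39} \approx 14056.0$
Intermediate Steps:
$T{\left(n,K \right)} = - \frac{2}{3} + \frac{K + n^{2}}{3 \left(n + K n\right)}$ ($T{\left(n,K \right)} = - \frac{2}{3} + \frac{\left(K + n^{2}\right) \frac{1}{n + n K}}{3} = - \frac{2}{3} + \frac{\left(K + n^{2}\right) \frac{1}{n + K n}}{3} = - \frac{2}{3} + \frac{\frac{1}{n + K n} \left(K + n^{2}\right)}{3} = - \frac{2}{3} + \frac{K + n^{2}}{3 \left(n + K n\right)}$)
$\left(50 + T{\left(\left(-11 + 10\right) \left(8 + 0\right),-14 \right)}\right) 284 = \left(50 + \frac{-14 + \left(\left(-11 + 10\right) \left(8 + 0\right)\right)^{2} - 2 \left(-11 + 10\right) \left(8 + 0\right) - - 28 \left(-11 + 10\right) \left(8 + 0\right)}{3 \left(-11 + 10\right) \left(8 + 0\right) \left(1 - 14\right)}\right) 284 = \left(50 + \frac{-14 + \left(\left(-1\right) 8\right)^{2} - 2 \left(\left(-1\right) 8\right) - - 28 \left(\left(-1\right) 8\right)}{3 \left(\left(-1\right) 8\right) \left(-13\right)}\right) 284 = \left(50 + \frac{1}{3} \frac{1}{-8} \left(- \frac{1}{13}\right) \left(-14 + \left(-8\right)^{2} - -16 - \left(-28\right) \left(-8\right)\right)\right) 284 = \left(50 + \frac{1}{3} \left(- \frac{1}{8}\right) \left(- \frac{1}{13}\right) \left(-14 + 64 + 16 - 224\right)\right) 284 = \left(50 + \frac{1}{3} \left(- \frac{1}{8}\right) \left(- \frac{1}{13}\right) \left(-158\right)\right) 284 = \left(50 - \frac{79}{156}\right) 284 = \frac{7721}{156} \cdot 284 = \frac{548191}{39}$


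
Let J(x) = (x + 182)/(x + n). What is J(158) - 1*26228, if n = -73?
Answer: -26224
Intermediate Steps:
J(x) = (182 + x)/(-73 + x) (J(x) = (x + 182)/(x - 73) = (182 + x)/(-73 + x))
J(158) - 1*26228 = (182 + 158)/(-73 + 158) - 1*26228 = 340/85 - 26228 = (1/85)*340 - 26228 = 4 - 26228 = -26224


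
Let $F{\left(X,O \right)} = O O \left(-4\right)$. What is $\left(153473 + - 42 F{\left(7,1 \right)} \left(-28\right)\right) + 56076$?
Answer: $204845$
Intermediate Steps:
$F{\left(X,O \right)} = - 4 O^{2}$ ($F{\left(X,O \right)} = O^{2} \left(-4\right) = - 4 O^{2}$)
$\left(153473 + - 42 F{\left(7,1 \right)} \left(-28\right)\right) + 56076 = \left(153473 + - 42 \left(- 4 \cdot 1^{2}\right) \left(-28\right)\right) + 56076 = \left(153473 + - 42 \left(\left(-4\right) 1\right) \left(-28\right)\right) + 56076 = \left(153473 + \left(-42\right) \left(-4\right) \left(-28\right)\right) + 56076 = \left(153473 + 168 \left(-28\right)\right) + 56076 = \left(153473 - 4704\right) + 56076 = 148769 + 56076 = 204845$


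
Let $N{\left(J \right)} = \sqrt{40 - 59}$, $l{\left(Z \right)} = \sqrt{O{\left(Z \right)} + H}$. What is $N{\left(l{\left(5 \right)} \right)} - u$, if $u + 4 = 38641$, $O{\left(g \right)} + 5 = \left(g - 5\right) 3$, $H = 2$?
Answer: $-38637 + i \sqrt{19} \approx -38637.0 + 4.3589 i$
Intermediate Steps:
$O{\left(g \right)} = -20 + 3 g$ ($O{\left(g \right)} = -5 + \left(g - 5\right) 3 = -5 + \left(-5 + g\right) 3 = -5 + \left(-15 + 3 g\right) = -20 + 3 g$)
$l{\left(Z \right)} = \sqrt{-18 + 3 Z}$ ($l{\left(Z \right)} = \sqrt{\left(-20 + 3 Z\right) + 2} = \sqrt{-18 + 3 Z}$)
$N{\left(J \right)} = i \sqrt{19}$ ($N{\left(J \right)} = \sqrt{-19} = i \sqrt{19}$)
$u = 38637$ ($u = -4 + 38641 = 38637$)
$N{\left(l{\left(5 \right)} \right)} - u = i \sqrt{19} - 38637 = -38637 + i \sqrt{19}$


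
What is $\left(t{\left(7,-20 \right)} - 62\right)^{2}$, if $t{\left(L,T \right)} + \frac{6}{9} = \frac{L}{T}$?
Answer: $\frac{14295961}{3600} \approx 3971.1$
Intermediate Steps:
$t{\left(L,T \right)} = - \frac{2}{3} + \frac{L}{T}$
$\left(t{\left(7,-20 \right)} - 62\right)^{2} = \left(\left(- \frac{2}{3} + \frac{7}{-20}\right) - 62\right)^{2} = \left(\left(- \frac{2}{3} + 7 \left(- \frac{1}{20}\right)\right) - 62\right)^{2} = \left(\left(- \frac{2}{3} - \frac{7}{20}\right) - 62\right)^{2} = \left(- \frac{61}{60} - 62\right)^{2} = \left(- \frac{3781}{60}\right)^{2} = \frac{14295961}{3600}$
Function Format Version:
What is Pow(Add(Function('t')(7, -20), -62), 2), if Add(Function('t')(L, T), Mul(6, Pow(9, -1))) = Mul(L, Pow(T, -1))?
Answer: Rational(14295961, 3600) ≈ 3971.1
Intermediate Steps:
Function('t')(L, T) = Add(Rational(-2, 3), Mul(L, Pow(T, -1)))
Pow(Add(Function('t')(7, -20), -62), 2) = Pow(Add(Add(Rational(-2, 3), Mul(7, Pow(-20, -1))), -62), 2) = Pow(Add(Add(Rational(-2, 3), Mul(7, Rational(-1, 20))), -62), 2) = Pow(Add(Add(Rational(-2, 3), Rational(-7, 20)), -62), 2) = Pow(Add(Rational(-61, 60), -62), 2) = Pow(Rational(-3781, 60), 2) = Rational(14295961, 3600)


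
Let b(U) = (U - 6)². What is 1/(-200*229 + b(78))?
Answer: -1/40616 ≈ -2.4621e-5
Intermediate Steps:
b(U) = (-6 + U)²
1/(-200*229 + b(78)) = 1/(-200*229 + (-6 + 78)²) = 1/(-45800 + 72²) = 1/(-45800 + 5184) = 1/(-40616) = -1/40616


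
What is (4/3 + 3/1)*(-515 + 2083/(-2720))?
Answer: -18237479/8160 ≈ -2235.0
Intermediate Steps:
(4/3 + 3/1)*(-515 + 2083/(-2720)) = (4*(1/3) + 3*1)*(-515 + 2083*(-1/2720)) = (4/3 + 3)*(-515 - 2083/2720) = (13/3)*(-1402883/2720) = -18237479/8160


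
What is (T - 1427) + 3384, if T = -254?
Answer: 1703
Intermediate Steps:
(T - 1427) + 3384 = (-254 - 1427) + 3384 = -1681 + 3384 = 1703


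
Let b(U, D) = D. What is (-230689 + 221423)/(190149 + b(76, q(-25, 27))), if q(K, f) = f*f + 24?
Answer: -4633/95451 ≈ -0.048538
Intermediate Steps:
q(K, f) = 24 + f² (q(K, f) = f² + 24 = 24 + f²)
(-230689 + 221423)/(190149 + b(76, q(-25, 27))) = (-230689 + 221423)/(190149 + (24 + 27²)) = -9266/(190149 + (24 + 729)) = -9266/(190149 + 753) = -9266/190902 = -9266*1/190902 = -4633/95451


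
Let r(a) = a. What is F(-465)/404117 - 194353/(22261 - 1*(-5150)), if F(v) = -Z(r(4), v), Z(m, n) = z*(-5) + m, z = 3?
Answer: -78541049780/11077251087 ≈ -7.0903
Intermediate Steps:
Z(m, n) = -15 + m (Z(m, n) = 3*(-5) + m = -15 + m)
F(v) = 11 (F(v) = -(-15 + 4) = -1*(-11) = 11)
F(-465)/404117 - 194353/(22261 - 1*(-5150)) = 11/404117 - 194353/(22261 - 1*(-5150)) = 11*(1/404117) - 194353/(22261 + 5150) = 11/404117 - 194353/27411 = -78541049780/11077251087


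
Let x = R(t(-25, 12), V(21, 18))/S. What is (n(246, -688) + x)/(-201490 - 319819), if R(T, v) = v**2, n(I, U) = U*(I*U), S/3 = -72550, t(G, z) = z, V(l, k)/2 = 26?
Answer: -12671868555448/56731451925 ≈ -223.37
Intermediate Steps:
V(l, k) = 52 (V(l, k) = 2*26 = 52)
S = -217650 (S = 3*(-72550) = -217650)
n(I, U) = I*U**2
x = -1352/108825 (x = 52**2/(-217650) = 2704*(-1/217650) = -1352/108825 ≈ -0.012424)
(n(246, -688) + x)/(-201490 - 319819) = (246*(-688)**2 - 1352/108825)/(-201490 - 319819) = (246*473344 - 1352/108825)/(-521309) = (116442624 - 1352/108825)*(-1/521309) = (12671868555448/108825)*(-1/521309) = -12671868555448/56731451925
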